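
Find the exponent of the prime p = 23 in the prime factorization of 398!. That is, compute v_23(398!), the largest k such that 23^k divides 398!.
v_23(398!) = 17

Legendre's formula: v_p(n!) = Σ_{k ≥ 1} ⌊n / p^k⌋. For p = 23, n = 398, the terms are:
  ⌊398/23^1⌋ = ⌊398/23⌋ = 17
(the next term ⌊398/23^2⌋ = 0, terminating the sum). Summing: v_23(398!) = 17 = 17.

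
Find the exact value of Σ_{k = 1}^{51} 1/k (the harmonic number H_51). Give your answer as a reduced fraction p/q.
H_51 = 14004003155738682347159/3099044504245996706400

Direct summation: H_51 = 1 + 1/2 + ... + 1/51. The least common denominator is lcm(1, ..., 51) = 3099044504245996706400; over this denominator the numerator is 3099044504245996706400 + 1549522252122998353200 + 1033014834748665568800 + 774761126061499176600 + 619808900849199341280 + 516507417374332784400 + 442720643463713815200 + 387380563030749588300 + 344338278249555189600 + 309904450424599670640 + 281731318567817882400 + 258253708687166392200 + 238388038788153592800 + 221360321731856907600 + 206602966949733113760 + 193690281515374794150 + 182296735543882159200 + 172169139124777594800 + 163107605486631405600 + 154952225212299835320 + 147573547821237938400 + 140865659283908941200 + 134741065401999856800 + 129126854343583196100 + 123961780169839868256 + 119194019394076796400 + 114779426083185063200 + 110680160865928453800 + 106863603594689541600 + 103301483474866556880 + 99969177556322474400 + 96845140757687397075 + 93910439522605960800 + 91148367771941079600 + 88544128692742763040 + 86084569562388797400 + 83757959574216127200 + 81553802743315702800 + 79462679596051197600 + 77476112606149917660 + 75586451323073090400 + 73786773910618969200 + 72070802424325504800 + 70432829641954470600 + 68867655649911037920 + 67370532700999928400 + 65937117111616951200 + 64563427171791598050 + 63245806209101973600 + 61980890084919934128 + 60765578514627386400 = 14004003155738682347159, so H_51 = 14004003155738682347159/3099044504245996706400 (already in lowest terms) ≈ 4.51881. (The PNT-adjacent estimate ln(51) + γ ≈ 4.50904 matches within O(1/n).)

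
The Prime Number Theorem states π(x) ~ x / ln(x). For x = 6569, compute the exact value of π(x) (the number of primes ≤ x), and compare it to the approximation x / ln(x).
π(6569) = 849;  x/ln(x) ≈ 747.32;  relative error ≈ 11.98%.

Directly count primes up to 6569: π(6569) = 849. The PNT approximation gives 6569/ln(6569) ≈ 6569/8.79012 ≈ 747.32. Relative error (π(x) − x/ln(x)) / π(x) ≈ 11.98%; the approximation is known to undercount slightly (Li(x) is a better estimate).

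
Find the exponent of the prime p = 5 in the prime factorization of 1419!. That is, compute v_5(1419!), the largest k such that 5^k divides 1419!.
v_5(1419!) = 352

Legendre's formula: v_p(n!) = Σ_{k ≥ 1} ⌊n / p^k⌋. For p = 5, n = 1419, the terms are:
  ⌊1419/5^1⌋ = ⌊1419/5⌋ = 283
  ⌊1419/5^2⌋ = ⌊1419/25⌋ = 56
  ⌊1419/5^3⌋ = ⌊1419/125⌋ = 11
  ⌊1419/5^4⌋ = ⌊1419/625⌋ = 2
(the next term ⌊1419/5^5⌋ = 0, terminating the sum). Summing: v_5(1419!) = 283 + 56 + 11 + 2 = 352.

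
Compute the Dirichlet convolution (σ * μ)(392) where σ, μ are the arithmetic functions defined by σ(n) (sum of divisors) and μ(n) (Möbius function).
(σ * μ)(392) = 392

Divisors of 392: [1, 2, 4, 7, 8, 14, 28, 49, 56, 98, 196, 392]. For each d | 392:
  d = 1: σ(1) · μ(392/1) = 1 · 0 = 0
  d = 2: σ(2) · μ(392/2) = 3 · 0 = 0
  d = 4: σ(4) · μ(392/4) = 7 · 0 = 0
  d = 7: σ(7) · μ(392/7) = 8 · 0 = 0
  d = 8: σ(8) · μ(392/8) = 15 · 0 = 0
  d = 14: σ(14) · μ(392/14) = 24 · 0 = 0
  d = 28: σ(28) · μ(392/28) = 56 · 1 = 56
  d = 49: σ(49) · μ(392/49) = 57 · 0 = 0
  d = 56: σ(56) · μ(392/56) = 120 · -1 = -120
  d = 98: σ(98) · μ(392/98) = 171 · 0 = 0
  d = 196: σ(196) · μ(392/196) = 399 · -1 = -399
  d = 392: σ(392) · μ(392/392) = 855 · 1 = 855
Summing: (σ * μ)(392) = 0 + 0 + 0 + 0 + 0 + 0 + 56 + 0 + -120 + 0 + -399 + 855 = 392.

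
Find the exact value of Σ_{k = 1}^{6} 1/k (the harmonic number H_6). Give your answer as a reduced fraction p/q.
H_6 = 49/20

Direct summation: H_6 = 1 + 1/2 + ... + 1/6. The least common denominator is lcm(1, ..., 6) = 60; over this denominator the numerator is 60 + 30 + 20 + 15 + 12 + 10 = 147, so H_6 = 147/60; reducing by gcd(147, 60) = 3 gives 49/20 ≈ 2.45000. (The PNT-adjacent estimate ln(6) + γ ≈ 2.36898 matches within O(1/n).)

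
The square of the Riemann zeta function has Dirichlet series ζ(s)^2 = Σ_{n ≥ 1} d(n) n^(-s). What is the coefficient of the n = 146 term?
d(146) = 4

ζ(s)^2 = (Σ 1/m^s)(Σ 1/k^s). The coefficient of 1/n^s in the product is the number of ordered pairs (m, k) with mk = n, which equals d(n). For n = 146, divisors are [1, 2, 73, 146], so d(146) = 4.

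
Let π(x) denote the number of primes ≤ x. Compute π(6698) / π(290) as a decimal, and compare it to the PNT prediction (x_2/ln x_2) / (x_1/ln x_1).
π(6698)/π(290) = 863/61 ≈ 14.1475;  PNT prediction ≈ 14.8651.

π(290) = 61 and π(6698) = 863, so π(6698)/π(290) ≈ 14.1475. The PNT-predicted ratio is (6698/ln(6698)) / (290/ln(290)) ≈ 14.8651. The two agree to within a few percent, as expected.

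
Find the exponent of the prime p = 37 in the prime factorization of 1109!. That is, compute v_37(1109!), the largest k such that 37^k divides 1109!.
v_37(1109!) = 29

Legendre's formula: v_p(n!) = Σ_{k ≥ 1} ⌊n / p^k⌋. For p = 37, n = 1109, the terms are:
  ⌊1109/37^1⌋ = ⌊1109/37⌋ = 29
(the next term ⌊1109/37^2⌋ = 0, terminating the sum). Summing: v_37(1109!) = 29 = 29.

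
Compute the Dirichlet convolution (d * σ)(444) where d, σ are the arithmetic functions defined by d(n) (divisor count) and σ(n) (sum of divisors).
(d * σ)(444) = 3840

Divisors of 444: [1, 2, 3, 4, 6, 12, 37, 74, 111, 148, 222, 444]. For each d | 444:
  d = 1: d(1) · σ(444/1) = 1 · 1064 = 1064
  d = 2: d(2) · σ(444/2) = 2 · 456 = 912
  d = 3: d(3) · σ(444/3) = 2 · 266 = 532
  d = 4: d(4) · σ(444/4) = 3 · 152 = 456
  d = 6: d(6) · σ(444/6) = 4 · 114 = 456
  d = 12: d(12) · σ(444/12) = 6 · 38 = 228
  d = 37: d(37) · σ(444/37) = 2 · 28 = 56
  d = 74: d(74) · σ(444/74) = 4 · 12 = 48
  d = 111: d(111) · σ(444/111) = 4 · 7 = 28
  d = 148: d(148) · σ(444/148) = 6 · 4 = 24
  d = 222: d(222) · σ(444/222) = 8 · 3 = 24
  d = 444: d(444) · σ(444/444) = 12 · 1 = 12
Summing: (d * σ)(444) = 1064 + 912 + 532 + 456 + 456 + 228 + 56 + 48 + 28 + 24 + 24 + 12 = 3840.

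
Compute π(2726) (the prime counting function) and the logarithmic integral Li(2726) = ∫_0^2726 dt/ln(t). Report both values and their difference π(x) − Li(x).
π(2726) = 397;  Li(2726) ≈ 408.33;  π(x) − Li(x) ≈ -11.33.

Direct count of primes ≤ 2726 gives π(2726) = 397. Numerical evaluation of the logarithmic integral gives Li(2726) ≈ 408.33. The difference π(x) − Li(x) ≈ -11.33 is typically negative for small/moderate x (Li(x) overestimates), though Littlewood's theorem shows this sign changes infinitely often.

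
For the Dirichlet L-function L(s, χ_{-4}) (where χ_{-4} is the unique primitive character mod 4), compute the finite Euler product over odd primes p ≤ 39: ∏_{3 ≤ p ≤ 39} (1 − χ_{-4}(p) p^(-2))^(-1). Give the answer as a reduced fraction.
∏ = 136633422149134339/149104402366464000

The odd primes p ≤ 39 are [3, 5, 7, 11, 13, 17, 19, 23, 29, 31, 37]. For each, χ(p) = 1 if p ≡ 1 mod 4, χ(p) = −1 if p ≡ 3 mod 4. Taking (1 − χ(p)/p^2)^(-1) = p^2/(p^2 − χ(p)): (1 − (-1)/3^2)^(-1) · (1 − (1)/5^2)^(-1) · (1 − (-1)/7^2)^(-1) · (1 − (-1)/11^2)^(-1) · (1 − (1)/13^2)^(-1) · (1 − (1)/17^2)^(-1) · (1 − (-1)/19^2)^(-1) · (1 − (-1)/23^2)^(-1) · (1 − (1)/29^2)^(-1) · (1 − (-1)/31^2)^(-1) · (1 − (1)/37^2)^(-1) = 136633422149134339/149104402366464000.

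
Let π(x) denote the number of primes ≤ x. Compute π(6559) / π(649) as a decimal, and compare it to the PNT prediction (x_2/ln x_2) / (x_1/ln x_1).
π(6559)/π(649) = 847/118 ≈ 7.1780;  PNT prediction ≈ 7.4463.

π(649) = 118 and π(6559) = 847, so π(6559)/π(649) ≈ 7.1780. The PNT-predicted ratio is (6559/ln(6559)) / (649/ln(649)) ≈ 7.4463. The two agree to within a few percent, as expected.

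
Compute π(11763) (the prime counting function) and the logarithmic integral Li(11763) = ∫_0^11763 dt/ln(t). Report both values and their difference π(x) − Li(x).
π(11763) = 1409;  Li(11763) ≈ 1435.84;  π(x) − Li(x) ≈ -26.84.

Direct count of primes ≤ 11763 gives π(11763) = 1409. Numerical evaluation of the logarithmic integral gives Li(11763) ≈ 1435.84. The difference π(x) − Li(x) ≈ -26.84 is typically negative for small/moderate x (Li(x) overestimates), though Littlewood's theorem shows this sign changes infinitely often.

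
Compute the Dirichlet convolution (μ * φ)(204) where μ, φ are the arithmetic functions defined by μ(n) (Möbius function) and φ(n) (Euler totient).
(μ * φ)(204) = 15

Divisors of 204: [1, 2, 3, 4, 6, 12, 17, 34, 51, 68, 102, 204]. For each d | 204:
  d = 1: μ(1) · φ(204/1) = 1 · 64 = 64
  d = 2: μ(2) · φ(204/2) = -1 · 32 = -32
  d = 3: μ(3) · φ(204/3) = -1 · 32 = -32
  d = 4: μ(4) · φ(204/4) = 0 · 32 = 0
  d = 6: μ(6) · φ(204/6) = 1 · 16 = 16
  d = 12: μ(12) · φ(204/12) = 0 · 16 = 0
  d = 17: μ(17) · φ(204/17) = -1 · 4 = -4
  d = 34: μ(34) · φ(204/34) = 1 · 2 = 2
  d = 51: μ(51) · φ(204/51) = 1 · 2 = 2
  d = 68: μ(68) · φ(204/68) = 0 · 2 = 0
  d = 102: μ(102) · φ(204/102) = -1 · 1 = -1
  d = 204: μ(204) · φ(204/204) = 0 · 1 = 0
Summing: (μ * φ)(204) = 64 + -32 + -32 + 0 + 16 + 0 + -4 + 2 + 2 + 0 + -1 + 0 = 15.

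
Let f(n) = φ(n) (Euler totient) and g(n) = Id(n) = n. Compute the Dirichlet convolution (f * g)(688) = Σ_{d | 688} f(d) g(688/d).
(φ * Id)(688) = 4080

Divisors of 688: [1, 2, 4, 8, 16, 43, 86, 172, 344, 688]. For each d | 688:
  d = 1: φ(1) · Id(688/1) = 1 · 688 = 688
  d = 2: φ(2) · Id(688/2) = 1 · 344 = 344
  d = 4: φ(4) · Id(688/4) = 2 · 172 = 344
  d = 8: φ(8) · Id(688/8) = 4 · 86 = 344
  d = 16: φ(16) · Id(688/16) = 8 · 43 = 344
  d = 43: φ(43) · Id(688/43) = 42 · 16 = 672
  d = 86: φ(86) · Id(688/86) = 42 · 8 = 336
  d = 172: φ(172) · Id(688/172) = 84 · 4 = 336
  d = 344: φ(344) · Id(688/344) = 168 · 2 = 336
  d = 688: φ(688) · Id(688/688) = 336 · 1 = 336
Summing: (φ * Id)(688) = 688 + 344 + 344 + 344 + 344 + 672 + 336 + 336 + 336 + 336 = 4080.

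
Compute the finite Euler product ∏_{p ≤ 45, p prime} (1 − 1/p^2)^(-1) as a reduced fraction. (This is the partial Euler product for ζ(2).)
∏ = 1688189817927745147112851/1030750286035260801024000

The primes p ≤ 45 are [2, 3, 5, 7, 11, 13, 17, 19, 23, 29, 31, 37, 41, 43]. For each prime, (1 − 1/p^2)^(-1) = p^2 / (p^2 − 1). The product is (1 − 1/2^2)^(-1), (1 − 1/3^2)^(-1), (1 − 1/5^2)^(-1), (1 − 1/7^2)^(-1), (1 − 1/11^2)^(-1), (1 − 1/13^2)^(-1), (1 − 1/17^2)^(-1), (1 − 1/19^2)^(-1), (1 − 1/23^2)^(-1), (1 − 1/29^2)^(-1), (1 − 1/31^2)^(-1), (1 − 1/37^2)^(-1), (1 − 1/41^2)^(-1), (1 − 1/43^2)^(-1) = ∏ p^2 / (p^2 − 1) = 1688189817927745147112851/1030750286035260801024000.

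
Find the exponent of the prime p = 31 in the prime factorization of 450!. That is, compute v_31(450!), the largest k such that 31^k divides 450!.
v_31(450!) = 14

Legendre's formula: v_p(n!) = Σ_{k ≥ 1} ⌊n / p^k⌋. For p = 31, n = 450, the terms are:
  ⌊450/31^1⌋ = ⌊450/31⌋ = 14
(the next term ⌊450/31^2⌋ = 0, terminating the sum). Summing: v_31(450!) = 14 = 14.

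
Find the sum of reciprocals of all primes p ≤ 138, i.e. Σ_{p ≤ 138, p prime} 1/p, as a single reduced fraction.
Σ 1/p = 134916993045244813891851972880537444693266047783313727/72047817630210000485677936198920432067383702541010310

π(138) = 33, so the primes ≤ 138 are [2, 3, 5, 7, 11, 13, 17, 19, 23, 29, 31, 37, 41, 43, 47, 53, 59, 61, 67, 71, 73, 79, 83, 89, 97, 101, 103, 107, 109, 113, 127, 131, 137]. Summing 1/p over these primes: 134916993045244813891851972880537444693266047783313727/72047817630210000485677936198920432067383702541010310 ≈ 1.8726. Mertens estimate ln ln(138) + 0.2615 ≈ 1.8563.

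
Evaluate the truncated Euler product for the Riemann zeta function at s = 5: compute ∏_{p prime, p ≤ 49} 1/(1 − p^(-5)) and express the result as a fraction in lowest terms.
∏ = 505807800965451248053830657783332590848273750176189703324931155978491/487794643941809531294334436783738741459341109492573787399981389578240

The primes p ≤ 49 are [2, 3, 5, 7, 11, 13, 17, 19, 23, 29, 31, 37, 41, 43, 47]. For each prime, (1 − 1/p^5)^(-1) = p^5 / (p^5 − 1). The product is (1 − 1/2^5)^(-1), (1 − 1/3^5)^(-1), (1 − 1/5^5)^(-1), (1 − 1/7^5)^(-1), (1 − 1/11^5)^(-1), (1 − 1/13^5)^(-1), (1 − 1/17^5)^(-1), (1 − 1/19^5)^(-1), (1 − 1/23^5)^(-1), (1 − 1/29^5)^(-1), (1 − 1/31^5)^(-1), (1 − 1/37^5)^(-1), (1 − 1/41^5)^(-1), (1 − 1/43^5)^(-1), (1 − 1/47^5)^(-1) = ∏ p^5 / (p^5 − 1) = 505807800965451248053830657783332590848273750176189703324931155978491/487794643941809531294334436783738741459341109492573787399981389578240.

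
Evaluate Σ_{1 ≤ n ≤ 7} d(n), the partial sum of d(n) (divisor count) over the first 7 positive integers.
Σ_{n ≤ 7} d(n) = 16

Compute d(n) for each 1 ≤ n ≤ 7: d(1) = 1, d(2) = 2, d(3) = 2, d(4) = 3, d(5) = 2, d(6) = 4, d(7) = 2. Summing all 7 values: 16. (Dirichlet's divisor formula: Σ_{n ≤ x} d(n) = x ln(x) + (2γ − 1) x + O(√x). For x = 7, the asymptotic estimate is ≈ 14.70.)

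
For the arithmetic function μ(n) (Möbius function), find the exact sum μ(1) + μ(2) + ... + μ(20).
Σ_{n ≤ 20} μ(n) = -3

Compute μ(n) for each 1 ≤ n ≤ 20: μ(1) = 1, μ(2) = -1, μ(3) = -1, μ(4) = 0, μ(5) = -1, μ(6) = 1, μ(7) = -1, μ(8) = 0, μ(9) = 0, μ(10) = 1, μ(11) = -1, μ(12) = 0, μ(13) = -1, μ(14) = 1, μ(15) = 1, μ(16) = 0, μ(17) = -1, μ(18) = 0, μ(19) = -1, μ(20) = 0. Summing all 20 values: -3. (Mertens function M(x) = Σ_{n ≤ x} μ(n); on average M(x) should be small (PNT ⟺ M(x) = o(x)).)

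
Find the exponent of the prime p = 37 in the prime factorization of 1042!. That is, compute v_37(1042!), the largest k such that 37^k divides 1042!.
v_37(1042!) = 28

Legendre's formula: v_p(n!) = Σ_{k ≥ 1} ⌊n / p^k⌋. For p = 37, n = 1042, the terms are:
  ⌊1042/37^1⌋ = ⌊1042/37⌋ = 28
(the next term ⌊1042/37^2⌋ = 0, terminating the sum). Summing: v_37(1042!) = 28 = 28.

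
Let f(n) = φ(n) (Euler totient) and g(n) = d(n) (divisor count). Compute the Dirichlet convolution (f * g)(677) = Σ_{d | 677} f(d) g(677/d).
(φ * d)(677) = 678

Divisors of 677: [1, 677]. For each d | 677:
  d = 1: φ(1) · d(677/1) = 1 · 2 = 2
  d = 677: φ(677) · d(677/677) = 676 · 1 = 676
Summing: (φ * d)(677) = 2 + 676 = 678.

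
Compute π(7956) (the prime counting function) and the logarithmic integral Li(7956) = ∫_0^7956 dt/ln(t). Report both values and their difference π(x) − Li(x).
π(7956) = 1005;  Li(7956) ≈ 1021.52;  π(x) − Li(x) ≈ -16.52.

Direct count of primes ≤ 7956 gives π(7956) = 1005. Numerical evaluation of the logarithmic integral gives Li(7956) ≈ 1021.52. The difference π(x) − Li(x) ≈ -16.52 is typically negative for small/moderate x (Li(x) overestimates), though Littlewood's theorem shows this sign changes infinitely often.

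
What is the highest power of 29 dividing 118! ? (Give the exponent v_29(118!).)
v_29(118!) = 4

Legendre's formula: v_p(n!) = Σ_{k ≥ 1} ⌊n / p^k⌋. For p = 29, n = 118, the terms are:
  ⌊118/29^1⌋ = ⌊118/29⌋ = 4
(the next term ⌊118/29^2⌋ = 0, terminating the sum). Summing: v_29(118!) = 4 = 4.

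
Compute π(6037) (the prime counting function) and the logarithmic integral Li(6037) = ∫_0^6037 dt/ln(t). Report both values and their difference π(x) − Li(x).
π(6037) = 787;  Li(6037) ≈ 804.67;  π(x) − Li(x) ≈ -17.67.

Direct count of primes ≤ 6037 gives π(6037) = 787. Numerical evaluation of the logarithmic integral gives Li(6037) ≈ 804.67. The difference π(x) − Li(x) ≈ -17.67 is typically negative for small/moderate x (Li(x) overestimates), though Littlewood's theorem shows this sign changes infinitely often.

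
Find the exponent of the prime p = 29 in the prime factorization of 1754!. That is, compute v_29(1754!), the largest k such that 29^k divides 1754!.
v_29(1754!) = 62

Legendre's formula: v_p(n!) = Σ_{k ≥ 1} ⌊n / p^k⌋. For p = 29, n = 1754, the terms are:
  ⌊1754/29^1⌋ = ⌊1754/29⌋ = 60
  ⌊1754/29^2⌋ = ⌊1754/841⌋ = 2
(the next term ⌊1754/29^3⌋ = 0, terminating the sum). Summing: v_29(1754!) = 60 + 2 = 62.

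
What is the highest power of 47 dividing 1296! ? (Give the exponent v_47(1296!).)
v_47(1296!) = 27

Legendre's formula: v_p(n!) = Σ_{k ≥ 1} ⌊n / p^k⌋. For p = 47, n = 1296, the terms are:
  ⌊1296/47^1⌋ = ⌊1296/47⌋ = 27
(the next term ⌊1296/47^2⌋ = 0, terminating the sum). Summing: v_47(1296!) = 27 = 27.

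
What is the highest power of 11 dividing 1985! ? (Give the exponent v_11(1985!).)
v_11(1985!) = 197

Legendre's formula: v_p(n!) = Σ_{k ≥ 1} ⌊n / p^k⌋. For p = 11, n = 1985, the terms are:
  ⌊1985/11^1⌋ = ⌊1985/11⌋ = 180
  ⌊1985/11^2⌋ = ⌊1985/121⌋ = 16
  ⌊1985/11^3⌋ = ⌊1985/1331⌋ = 1
(the next term ⌊1985/11^4⌋ = 0, terminating the sum). Summing: v_11(1985!) = 180 + 16 + 1 = 197.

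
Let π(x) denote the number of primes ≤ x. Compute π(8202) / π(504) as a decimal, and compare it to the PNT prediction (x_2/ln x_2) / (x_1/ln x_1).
π(8202)/π(504) = 1028/96 ≈ 10.7083;  PNT prediction ≈ 11.2365.

π(504) = 96 and π(8202) = 1028, so π(8202)/π(504) ≈ 10.7083. The PNT-predicted ratio is (8202/ln(8202)) / (504/ln(504)) ≈ 11.2365. The two agree to within a few percent, as expected.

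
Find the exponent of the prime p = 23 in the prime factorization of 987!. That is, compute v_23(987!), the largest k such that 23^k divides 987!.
v_23(987!) = 43

Legendre's formula: v_p(n!) = Σ_{k ≥ 1} ⌊n / p^k⌋. For p = 23, n = 987, the terms are:
  ⌊987/23^1⌋ = ⌊987/23⌋ = 42
  ⌊987/23^2⌋ = ⌊987/529⌋ = 1
(the next term ⌊987/23^3⌋ = 0, terminating the sum). Summing: v_23(987!) = 42 + 1 = 43.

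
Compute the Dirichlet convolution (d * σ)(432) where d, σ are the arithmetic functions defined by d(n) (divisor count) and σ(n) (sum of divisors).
(d * σ)(432) = 8118

Divisors of 432: [1, 2, 3, 4, 6, 8, 9, 12, 16, 18, 24, 27, 36, 48, 54, 72, 108, 144, 216, 432]. For each d | 432:
  d = 1: d(1) · σ(432/1) = 1 · 1240 = 1240
  d = 2: d(2) · σ(432/2) = 2 · 600 = 1200
  d = 3: d(3) · σ(432/3) = 2 · 403 = 806
  d = 4: d(4) · σ(432/4) = 3 · 280 = 840
  d = 6: d(6) · σ(432/6) = 4 · 195 = 780
  d = 8: d(8) · σ(432/8) = 4 · 120 = 480
  d = 9: d(9) · σ(432/9) = 3 · 124 = 372
  d = 12: d(12) · σ(432/12) = 6 · 91 = 546
  d = 16: d(16) · σ(432/16) = 5 · 40 = 200
  d = 18: d(18) · σ(432/18) = 6 · 60 = 360
  d = 24: d(24) · σ(432/24) = 8 · 39 = 312
  d = 27: d(27) · σ(432/27) = 4 · 31 = 124
  d = 36: d(36) · σ(432/36) = 9 · 28 = 252
  d = 48: d(48) · σ(432/48) = 10 · 13 = 130
  d = 54: d(54) · σ(432/54) = 8 · 15 = 120
  d = 72: d(72) · σ(432/72) = 12 · 12 = 144
  d = 108: d(108) · σ(432/108) = 12 · 7 = 84
  d = 144: d(144) · σ(432/144) = 15 · 4 = 60
  d = 216: d(216) · σ(432/216) = 16 · 3 = 48
  d = 432: d(432) · σ(432/432) = 20 · 1 = 20
Summing: (d * σ)(432) = 1240 + 1200 + 806 + 840 + 780 + 480 + 372 + 546 + 200 + 360 + 312 + 124 + 252 + 130 + 120 + 144 + 84 + 60 + 48 + 20 = 8118.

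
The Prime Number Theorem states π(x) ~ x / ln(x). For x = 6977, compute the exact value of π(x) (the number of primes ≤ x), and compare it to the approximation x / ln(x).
π(6977) = 897;  x/ln(x) ≈ 788.33;  relative error ≈ 12.12%.

Directly count primes up to 6977: π(6977) = 897. The PNT approximation gives 6977/ln(6977) ≈ 6977/8.85037 ≈ 788.33. Relative error (π(x) − x/ln(x)) / π(x) ≈ 12.12%; the approximation is known to undercount slightly (Li(x) is a better estimate).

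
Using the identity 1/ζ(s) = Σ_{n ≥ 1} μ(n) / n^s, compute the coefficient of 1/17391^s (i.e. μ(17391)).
μ(17391) = 1

Factor n = 17391 = 3 · 11 · 17 · 31. μ(n) = 0 if any exponent ≥ 2 (not squarefree); otherwise μ(n) = (−1)^{ω(n)} where ω(n) is the number of distinct prime factors. Applying: μ(17391) = 1.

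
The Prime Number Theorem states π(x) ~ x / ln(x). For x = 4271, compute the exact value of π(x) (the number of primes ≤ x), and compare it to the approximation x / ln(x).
π(4271) = 586;  x/ln(x) ≈ 510.91;  relative error ≈ 12.81%.

Directly count primes up to 4271: π(4271) = 586. The PNT approximation gives 4271/ln(4271) ≈ 4271/8.35960 ≈ 510.91. Relative error (π(x) − x/ln(x)) / π(x) ≈ 12.81%; the approximation is known to undercount slightly (Li(x) is a better estimate).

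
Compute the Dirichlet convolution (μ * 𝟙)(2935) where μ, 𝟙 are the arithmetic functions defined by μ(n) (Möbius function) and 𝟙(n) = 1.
(μ * 𝟙)(2935) = 0

Divisors of 2935: [1, 5, 587, 2935]. For each d | 2935:
  d = 1: μ(1) · 𝟙(2935/1) = 1 · 1 = 1
  d = 5: μ(5) · 𝟙(2935/5) = -1 · 1 = -1
  d = 587: μ(587) · 𝟙(2935/587) = -1 · 1 = -1
  d = 2935: μ(2935) · 𝟙(2935/2935) = 1 · 1 = 1
Summing: (μ * 𝟙)(2935) = 1 + -1 + -1 + 1 = 0.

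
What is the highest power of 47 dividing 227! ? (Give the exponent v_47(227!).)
v_47(227!) = 4

Legendre's formula: v_p(n!) = Σ_{k ≥ 1} ⌊n / p^k⌋. For p = 47, n = 227, the terms are:
  ⌊227/47^1⌋ = ⌊227/47⌋ = 4
(the next term ⌊227/47^2⌋ = 0, terminating the sum). Summing: v_47(227!) = 4 = 4.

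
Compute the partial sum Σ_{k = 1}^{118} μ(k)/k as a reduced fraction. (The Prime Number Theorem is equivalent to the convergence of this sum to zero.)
Σ μ(k)/k = -15737497915954857147134437054129315012197155/903144418297645936804148751186961785522133914

Values of μ(k) for 1 ≤ k ≤ 118: μ(1) = 1, μ(2) = -1, μ(3) = -1, μ(5) = -1, μ(6) = 1, μ(7) = -1, μ(10) = 1, μ(11) = -1, μ(13) = -1, μ(14) = 1, μ(15) = 1, μ(17) = -1, μ(19) = -1, μ(21) = 1, μ(22) = 1, μ(23) = -1, μ(26) = 1, μ(29) = -1, μ(30) = -1, μ(31) = -1, μ(33) = 1, μ(34) = 1, μ(35) = 1, μ(37) = -1, μ(38) = 1, μ(39) = 1, μ(41) = -1, μ(42) = -1, μ(43) = -1, μ(46) = 1, μ(47) = -1, μ(51) = 1, μ(53) = -1, μ(55) = 1, μ(57) = 1, μ(58) = 1, μ(59) = -1, μ(61) = -1, μ(62) = 1, μ(65) = 1, μ(66) = -1, μ(67) = -1, μ(69) = 1, μ(70) = -1, μ(71) = -1, μ(73) = -1, μ(74) = 1, μ(77) = 1, μ(78) = -1, μ(79) = -1, μ(82) = 1, μ(83) = -1, μ(85) = 1, μ(86) = 1, μ(87) = 1, μ(89) = -1, μ(91) = 1, μ(93) = 1, μ(94) = 1, μ(95) = 1, μ(97) = -1, μ(101) = -1, μ(102) = -1, μ(103) = -1, μ(105) = -1, μ(106) = 1, μ(107) = -1, μ(109) = -1, μ(110) = -1, μ(111) = 1, μ(113) = -1, μ(114) = -1, μ(115) = 1, μ(118) = 1, with μ = 0 on non-squarefree integers. Summing μ(k)/k for k where μ(k) ≠ 0 gives -15737497915954857147134437054129315012197155/903144418297645936804148751186961785522133914 ≈ -0.0174. (PNT ⟺ this sum → 0 as n → ∞.)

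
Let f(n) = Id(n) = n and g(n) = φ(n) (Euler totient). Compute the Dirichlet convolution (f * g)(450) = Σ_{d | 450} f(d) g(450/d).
(Id * φ)(450) = 4095

Divisors of 450: [1, 2, 3, 5, 6, 9, 10, 15, 18, 25, 30, 45, 50, 75, 90, 150, 225, 450]. For each d | 450:
  d = 1: Id(1) · φ(450/1) = 1 · 120 = 120
  d = 2: Id(2) · φ(450/2) = 2 · 120 = 240
  d = 3: Id(3) · φ(450/3) = 3 · 40 = 120
  d = 5: Id(5) · φ(450/5) = 5 · 24 = 120
  d = 6: Id(6) · φ(450/6) = 6 · 40 = 240
  d = 9: Id(9) · φ(450/9) = 9 · 20 = 180
  d = 10: Id(10) · φ(450/10) = 10 · 24 = 240
  d = 15: Id(15) · φ(450/15) = 15 · 8 = 120
  d = 18: Id(18) · φ(450/18) = 18 · 20 = 360
  d = 25: Id(25) · φ(450/25) = 25 · 6 = 150
  d = 30: Id(30) · φ(450/30) = 30 · 8 = 240
  d = 45: Id(45) · φ(450/45) = 45 · 4 = 180
  d = 50: Id(50) · φ(450/50) = 50 · 6 = 300
  d = 75: Id(75) · φ(450/75) = 75 · 2 = 150
  d = 90: Id(90) · φ(450/90) = 90 · 4 = 360
  d = 150: Id(150) · φ(450/150) = 150 · 2 = 300
  d = 225: Id(225) · φ(450/225) = 225 · 1 = 225
  d = 450: Id(450) · φ(450/450) = 450 · 1 = 450
Summing: (Id * φ)(450) = 120 + 240 + 120 + 120 + 240 + 180 + 240 + 120 + 360 + 150 + 240 + 180 + 300 + 150 + 360 + 300 + 225 + 450 = 4095.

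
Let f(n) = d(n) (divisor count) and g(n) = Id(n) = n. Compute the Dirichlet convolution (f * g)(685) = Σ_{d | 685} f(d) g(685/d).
(d * Id)(685) = 973

Divisors of 685: [1, 5, 137, 685]. For each d | 685:
  d = 1: d(1) · Id(685/1) = 1 · 685 = 685
  d = 5: d(5) · Id(685/5) = 2 · 137 = 274
  d = 137: d(137) · Id(685/137) = 2 · 5 = 10
  d = 685: d(685) · Id(685/685) = 4 · 1 = 4
Summing: (d * Id)(685) = 685 + 274 + 10 + 4 = 973.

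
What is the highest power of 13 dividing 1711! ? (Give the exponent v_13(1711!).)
v_13(1711!) = 141

Legendre's formula: v_p(n!) = Σ_{k ≥ 1} ⌊n / p^k⌋. For p = 13, n = 1711, the terms are:
  ⌊1711/13^1⌋ = ⌊1711/13⌋ = 131
  ⌊1711/13^2⌋ = ⌊1711/169⌋ = 10
(the next term ⌊1711/13^3⌋ = 0, terminating the sum). Summing: v_13(1711!) = 131 + 10 = 141.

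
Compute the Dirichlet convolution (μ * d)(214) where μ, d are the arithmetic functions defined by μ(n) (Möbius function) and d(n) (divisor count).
(μ * d)(214) = 1

Divisors of 214: [1, 2, 107, 214]. For each d | 214:
  d = 1: μ(1) · d(214/1) = 1 · 4 = 4
  d = 2: μ(2) · d(214/2) = -1 · 2 = -2
  d = 107: μ(107) · d(214/107) = -1 · 2 = -2
  d = 214: μ(214) · d(214/214) = 1 · 1 = 1
Summing: (μ * d)(214) = 4 + -2 + -2 + 1 = 1.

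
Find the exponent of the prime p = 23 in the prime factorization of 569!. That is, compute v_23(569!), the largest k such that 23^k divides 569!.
v_23(569!) = 25

Legendre's formula: v_p(n!) = Σ_{k ≥ 1} ⌊n / p^k⌋. For p = 23, n = 569, the terms are:
  ⌊569/23^1⌋ = ⌊569/23⌋ = 24
  ⌊569/23^2⌋ = ⌊569/529⌋ = 1
(the next term ⌊569/23^3⌋ = 0, terminating the sum). Summing: v_23(569!) = 24 + 1 = 25.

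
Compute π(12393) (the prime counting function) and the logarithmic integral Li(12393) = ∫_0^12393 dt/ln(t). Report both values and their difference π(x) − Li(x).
π(12393) = 1479;  Li(12393) ≈ 1502.87;  π(x) − Li(x) ≈ -23.87.

Direct count of primes ≤ 12393 gives π(12393) = 1479. Numerical evaluation of the logarithmic integral gives Li(12393) ≈ 1502.87. The difference π(x) − Li(x) ≈ -23.87 is typically negative for small/moderate x (Li(x) overestimates), though Littlewood's theorem shows this sign changes infinitely often.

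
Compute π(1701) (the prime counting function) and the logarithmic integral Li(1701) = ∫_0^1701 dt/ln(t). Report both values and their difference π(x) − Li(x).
π(1701) = 266;  Li(1701) ≈ 275.06;  π(x) − Li(x) ≈ -9.06.

Direct count of primes ≤ 1701 gives π(1701) = 266. Numerical evaluation of the logarithmic integral gives Li(1701) ≈ 275.06. The difference π(x) − Li(x) ≈ -9.06 is typically negative for small/moderate x (Li(x) overestimates), though Littlewood's theorem shows this sign changes infinitely often.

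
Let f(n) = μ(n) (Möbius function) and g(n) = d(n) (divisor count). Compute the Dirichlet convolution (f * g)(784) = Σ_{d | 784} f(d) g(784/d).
(μ * d)(784) = 1

Divisors of 784: [1, 2, 4, 7, 8, 14, 16, 28, 49, 56, 98, 112, 196, 392, 784]. For each d | 784:
  d = 1: μ(1) · d(784/1) = 1 · 15 = 15
  d = 2: μ(2) · d(784/2) = -1 · 12 = -12
  d = 4: μ(4) · d(784/4) = 0 · 9 = 0
  d = 7: μ(7) · d(784/7) = -1 · 10 = -10
  d = 8: μ(8) · d(784/8) = 0 · 6 = 0
  d = 14: μ(14) · d(784/14) = 1 · 8 = 8
  d = 16: μ(16) · d(784/16) = 0 · 3 = 0
  d = 28: μ(28) · d(784/28) = 0 · 6 = 0
  d = 49: μ(49) · d(784/49) = 0 · 5 = 0
  d = 56: μ(56) · d(784/56) = 0 · 4 = 0
  d = 98: μ(98) · d(784/98) = 0 · 4 = 0
  d = 112: μ(112) · d(784/112) = 0 · 2 = 0
  d = 196: μ(196) · d(784/196) = 0 · 3 = 0
  d = 392: μ(392) · d(784/392) = 0 · 2 = 0
  d = 784: μ(784) · d(784/784) = 0 · 1 = 0
Summing: (μ * d)(784) = 15 + -12 + 0 + -10 + 0 + 8 + 0 + 0 + 0 + 0 + 0 + 0 + 0 + 0 + 0 = 1.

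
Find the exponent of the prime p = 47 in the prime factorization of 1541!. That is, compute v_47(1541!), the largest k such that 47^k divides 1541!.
v_47(1541!) = 32

Legendre's formula: v_p(n!) = Σ_{k ≥ 1} ⌊n / p^k⌋. For p = 47, n = 1541, the terms are:
  ⌊1541/47^1⌋ = ⌊1541/47⌋ = 32
(the next term ⌊1541/47^2⌋ = 0, terminating the sum). Summing: v_47(1541!) = 32 = 32.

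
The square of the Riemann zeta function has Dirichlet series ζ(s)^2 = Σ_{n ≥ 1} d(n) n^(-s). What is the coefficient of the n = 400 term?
d(400) = 15

ζ(s)^2 = (Σ 1/m^s)(Σ 1/k^s). The coefficient of 1/n^s in the product is the number of ordered pairs (m, k) with mk = n, which equals d(n). For n = 400, divisors are [1, 2, 4, 5, 8, 10, 16, 20, 25, 40, 50, 80, 100, 200, 400], so d(400) = 15.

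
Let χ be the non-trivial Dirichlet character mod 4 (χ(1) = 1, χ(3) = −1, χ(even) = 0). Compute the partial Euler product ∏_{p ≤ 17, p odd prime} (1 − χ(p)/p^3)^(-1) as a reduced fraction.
∏ = 87995602569875/90796952813568

The odd primes p ≤ 17 are [3, 5, 7, 11, 13, 17]. For each, χ(p) = 1 if p ≡ 1 mod 4, χ(p) = −1 if p ≡ 3 mod 4. Taking (1 − χ(p)/p^3)^(-1) = p^3/(p^3 − χ(p)): (1 − (-1)/3^3)^(-1) · (1 − (1)/5^3)^(-1) · (1 − (-1)/7^3)^(-1) · (1 − (-1)/11^3)^(-1) · (1 − (1)/13^3)^(-1) · (1 − (1)/17^3)^(-1) = 87995602569875/90796952813568.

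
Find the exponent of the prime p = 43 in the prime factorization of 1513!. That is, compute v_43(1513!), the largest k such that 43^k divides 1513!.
v_43(1513!) = 35

Legendre's formula: v_p(n!) = Σ_{k ≥ 1} ⌊n / p^k⌋. For p = 43, n = 1513, the terms are:
  ⌊1513/43^1⌋ = ⌊1513/43⌋ = 35
(the next term ⌊1513/43^2⌋ = 0, terminating the sum). Summing: v_43(1513!) = 35 = 35.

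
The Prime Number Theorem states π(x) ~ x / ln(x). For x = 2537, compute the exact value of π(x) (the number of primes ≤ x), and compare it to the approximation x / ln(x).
π(2537) = 370;  x/ln(x) ≈ 323.65;  relative error ≈ 12.53%.

Directly count primes up to 2537: π(2537) = 370. The PNT approximation gives 2537/ln(2537) ≈ 2537/7.83874 ≈ 323.65. Relative error (π(x) − x/ln(x)) / π(x) ≈ 12.53%; the approximation is known to undercount slightly (Li(x) is a better estimate).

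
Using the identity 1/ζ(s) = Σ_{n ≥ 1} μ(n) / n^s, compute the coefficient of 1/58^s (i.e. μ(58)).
μ(58) = 1

Factor n = 58 = 2 · 29. μ(n) = 0 if any exponent ≥ 2 (not squarefree); otherwise μ(n) = (−1)^{ω(n)} where ω(n) is the number of distinct prime factors. Applying: μ(58) = 1.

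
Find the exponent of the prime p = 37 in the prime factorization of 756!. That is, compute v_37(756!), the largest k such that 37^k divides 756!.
v_37(756!) = 20

Legendre's formula: v_p(n!) = Σ_{k ≥ 1} ⌊n / p^k⌋. For p = 37, n = 756, the terms are:
  ⌊756/37^1⌋ = ⌊756/37⌋ = 20
(the next term ⌊756/37^2⌋ = 0, terminating the sum). Summing: v_37(756!) = 20 = 20.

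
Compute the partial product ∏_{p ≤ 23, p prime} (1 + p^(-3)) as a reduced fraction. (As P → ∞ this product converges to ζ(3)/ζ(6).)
∏ = 16117288424681472/13642976755448975

The primes p ≤ 23 are [2, 3, 5, 7, 11, 13, 17, 19, 23]. For each, (1 + 1/p^3) = (p^3 + 1)/p^3. Multiplying these fractions over p ∈ [2, 3, 5, 7, 11, 13, 17, 19, 23] gives 16117288424681472/13642976755448975. (In the limit P → ∞ this tends to ζ(3)/ζ(6).)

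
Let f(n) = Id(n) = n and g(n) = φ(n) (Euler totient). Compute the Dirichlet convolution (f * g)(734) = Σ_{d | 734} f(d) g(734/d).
(Id * φ)(734) = 2199

Divisors of 734: [1, 2, 367, 734]. For each d | 734:
  d = 1: Id(1) · φ(734/1) = 1 · 366 = 366
  d = 2: Id(2) · φ(734/2) = 2 · 366 = 732
  d = 367: Id(367) · φ(734/367) = 367 · 1 = 367
  d = 734: Id(734) · φ(734/734) = 734 · 1 = 734
Summing: (Id * φ)(734) = 366 + 732 + 367 + 734 = 2199.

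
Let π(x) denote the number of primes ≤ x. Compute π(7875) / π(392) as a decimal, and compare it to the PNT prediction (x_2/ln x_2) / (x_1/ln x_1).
π(7875)/π(392) = 994/77 ≈ 12.9091;  PNT prediction ≈ 13.3711.

π(392) = 77 and π(7875) = 994, so π(7875)/π(392) ≈ 12.9091. The PNT-predicted ratio is (7875/ln(7875)) / (392/ln(392)) ≈ 13.3711. The two agree to within a few percent, as expected.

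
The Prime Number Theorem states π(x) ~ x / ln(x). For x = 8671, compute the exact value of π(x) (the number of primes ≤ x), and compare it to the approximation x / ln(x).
π(8671) = 1079;  x/ln(x) ≈ 956.25;  relative error ≈ 11.38%.

Directly count primes up to 8671: π(8671) = 1079. The PNT approximation gives 8671/ln(8671) ≈ 8671/9.06774 ≈ 956.25. Relative error (π(x) − x/ln(x)) / π(x) ≈ 11.38%; the approximation is known to undercount slightly (Li(x) is a better estimate).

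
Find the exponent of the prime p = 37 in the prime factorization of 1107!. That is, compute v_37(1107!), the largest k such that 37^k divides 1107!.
v_37(1107!) = 29

Legendre's formula: v_p(n!) = Σ_{k ≥ 1} ⌊n / p^k⌋. For p = 37, n = 1107, the terms are:
  ⌊1107/37^1⌋ = ⌊1107/37⌋ = 29
(the next term ⌊1107/37^2⌋ = 0, terminating the sum). Summing: v_37(1107!) = 29 = 29.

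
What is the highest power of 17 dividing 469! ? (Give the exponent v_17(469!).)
v_17(469!) = 28

Legendre's formula: v_p(n!) = Σ_{k ≥ 1} ⌊n / p^k⌋. For p = 17, n = 469, the terms are:
  ⌊469/17^1⌋ = ⌊469/17⌋ = 27
  ⌊469/17^2⌋ = ⌊469/289⌋ = 1
(the next term ⌊469/17^3⌋ = 0, terminating the sum). Summing: v_17(469!) = 27 + 1 = 28.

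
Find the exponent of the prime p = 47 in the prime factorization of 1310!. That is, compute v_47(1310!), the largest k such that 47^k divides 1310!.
v_47(1310!) = 27

Legendre's formula: v_p(n!) = Σ_{k ≥ 1} ⌊n / p^k⌋. For p = 47, n = 1310, the terms are:
  ⌊1310/47^1⌋ = ⌊1310/47⌋ = 27
(the next term ⌊1310/47^2⌋ = 0, terminating the sum). Summing: v_47(1310!) = 27 = 27.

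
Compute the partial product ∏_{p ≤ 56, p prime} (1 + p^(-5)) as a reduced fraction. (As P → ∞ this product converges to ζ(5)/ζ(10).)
∏ = 32347597211284988160480267437380591091977322089812731895007080802055947812864/31226639806314720763085693561071542877365250131832357293968847568717289128655

The primes p ≤ 56 are [2, 3, 5, 7, 11, 13, 17, 19, 23, 29, 31, 37, 41, 43, 47, 53]. For each, (1 + 1/p^5) = (p^5 + 1)/p^5. Multiplying these fractions over p ∈ [2, 3, 5, 7, 11, 13, 17, 19, 23, 29, 31, 37, 41, 43, 47, 53] gives 32347597211284988160480267437380591091977322089812731895007080802055947812864/31226639806314720763085693561071542877365250131832357293968847568717289128655. (In the limit P → ∞ this tends to ζ(5)/ζ(10).)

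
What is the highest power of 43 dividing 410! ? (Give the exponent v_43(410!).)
v_43(410!) = 9

Legendre's formula: v_p(n!) = Σ_{k ≥ 1} ⌊n / p^k⌋. For p = 43, n = 410, the terms are:
  ⌊410/43^1⌋ = ⌊410/43⌋ = 9
(the next term ⌊410/43^2⌋ = 0, terminating the sum). Summing: v_43(410!) = 9 = 9.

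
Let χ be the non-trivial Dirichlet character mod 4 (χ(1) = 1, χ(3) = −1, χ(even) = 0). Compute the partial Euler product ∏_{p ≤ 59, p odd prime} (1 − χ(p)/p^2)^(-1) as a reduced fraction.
∏ = 21166213940439075800336462671/23105733135420641771520000000

The odd primes p ≤ 59 are [3, 5, 7, 11, 13, 17, 19, 23, 29, 31, 37, 41, 43, 47, 53, 59]. For each, χ(p) = 1 if p ≡ 1 mod 4, χ(p) = −1 if p ≡ 3 mod 4. Taking (1 − χ(p)/p^2)^(-1) = p^2/(p^2 − χ(p)): (1 − (-1)/3^2)^(-1) · (1 − (1)/5^2)^(-1) · (1 − (-1)/7^2)^(-1) · (1 − (-1)/11^2)^(-1) · (1 − (1)/13^2)^(-1) · (1 − (1)/17^2)^(-1) · (1 − (-1)/19^2)^(-1) · (1 − (-1)/23^2)^(-1) · (1 − (1)/29^2)^(-1) · (1 − (-1)/31^2)^(-1) · (1 − (1)/37^2)^(-1) · (1 − (1)/41^2)^(-1) · (1 − (-1)/43^2)^(-1) · (1 − (-1)/47^2)^(-1) · (1 − (1)/53^2)^(-1) · (1 − (-1)/59^2)^(-1) = 21166213940439075800336462671/23105733135420641771520000000.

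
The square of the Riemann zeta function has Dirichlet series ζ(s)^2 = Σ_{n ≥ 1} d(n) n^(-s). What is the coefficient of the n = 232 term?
d(232) = 8

ζ(s)^2 = (Σ 1/m^s)(Σ 1/k^s). The coefficient of 1/n^s in the product is the number of ordered pairs (m, k) with mk = n, which equals d(n). For n = 232, divisors are [1, 2, 4, 8, 29, 58, 116, 232], so d(232) = 8.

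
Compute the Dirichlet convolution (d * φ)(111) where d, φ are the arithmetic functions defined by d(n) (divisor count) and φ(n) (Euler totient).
(d * φ)(111) = 152

Divisors of 111: [1, 3, 37, 111]. For each d | 111:
  d = 1: d(1) · φ(111/1) = 1 · 72 = 72
  d = 3: d(3) · φ(111/3) = 2 · 36 = 72
  d = 37: d(37) · φ(111/37) = 2 · 2 = 4
  d = 111: d(111) · φ(111/111) = 4 · 1 = 4
Summing: (d * φ)(111) = 72 + 72 + 4 + 4 = 152.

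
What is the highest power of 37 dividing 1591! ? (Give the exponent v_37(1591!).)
v_37(1591!) = 44

Legendre's formula: v_p(n!) = Σ_{k ≥ 1} ⌊n / p^k⌋. For p = 37, n = 1591, the terms are:
  ⌊1591/37^1⌋ = ⌊1591/37⌋ = 43
  ⌊1591/37^2⌋ = ⌊1591/1369⌋ = 1
(the next term ⌊1591/37^3⌋ = 0, terminating the sum). Summing: v_37(1591!) = 43 + 1 = 44.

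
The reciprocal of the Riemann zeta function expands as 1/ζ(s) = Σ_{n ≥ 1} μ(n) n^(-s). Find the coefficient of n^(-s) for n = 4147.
μ(4147) = -1

Factor n = 4147 = 11 · 13 · 29. μ(n) = 0 if any exponent ≥ 2 (not squarefree); otherwise μ(n) = (−1)^{ω(n)} where ω(n) is the number of distinct prime factors. Applying: μ(4147) = -1.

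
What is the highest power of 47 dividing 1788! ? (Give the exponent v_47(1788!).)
v_47(1788!) = 38

Legendre's formula: v_p(n!) = Σ_{k ≥ 1} ⌊n / p^k⌋. For p = 47, n = 1788, the terms are:
  ⌊1788/47^1⌋ = ⌊1788/47⌋ = 38
(the next term ⌊1788/47^2⌋ = 0, terminating the sum). Summing: v_47(1788!) = 38 = 38.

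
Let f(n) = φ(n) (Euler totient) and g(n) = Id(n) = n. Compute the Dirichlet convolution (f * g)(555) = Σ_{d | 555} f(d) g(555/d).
(φ * Id)(555) = 3285

Divisors of 555: [1, 3, 5, 15, 37, 111, 185, 555]. For each d | 555:
  d = 1: φ(1) · Id(555/1) = 1 · 555 = 555
  d = 3: φ(3) · Id(555/3) = 2 · 185 = 370
  d = 5: φ(5) · Id(555/5) = 4 · 111 = 444
  d = 15: φ(15) · Id(555/15) = 8 · 37 = 296
  d = 37: φ(37) · Id(555/37) = 36 · 15 = 540
  d = 111: φ(111) · Id(555/111) = 72 · 5 = 360
  d = 185: φ(185) · Id(555/185) = 144 · 3 = 432
  d = 555: φ(555) · Id(555/555) = 288 · 1 = 288
Summing: (φ * Id)(555) = 555 + 370 + 444 + 296 + 540 + 360 + 432 + 288 = 3285.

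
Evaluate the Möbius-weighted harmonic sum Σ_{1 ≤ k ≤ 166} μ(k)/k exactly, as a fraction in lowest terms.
Σ μ(k)/k = 37147735201867736136071528218126880862180532757536149798011737/2883076109987975829511815017668067153282692007803033159928034405

Values of μ(k) for 1 ≤ k ≤ 166: μ(1) = 1, μ(2) = -1, μ(3) = -1, μ(5) = -1, μ(6) = 1, μ(7) = -1, μ(10) = 1, μ(11) = -1, μ(13) = -1, μ(14) = 1, μ(15) = 1, μ(17) = -1, μ(19) = -1, μ(21) = 1, μ(22) = 1, μ(23) = -1, μ(26) = 1, μ(29) = -1, μ(30) = -1, μ(31) = -1, μ(33) = 1, μ(34) = 1, μ(35) = 1, μ(37) = -1, μ(38) = 1, μ(39) = 1, μ(41) = -1, μ(42) = -1, μ(43) = -1, μ(46) = 1, μ(47) = -1, μ(51) = 1, μ(53) = -1, μ(55) = 1, μ(57) = 1, μ(58) = 1, μ(59) = -1, μ(61) = -1, μ(62) = 1, μ(65) = 1, μ(66) = -1, μ(67) = -1, μ(69) = 1, μ(70) = -1, μ(71) = -1, μ(73) = -1, μ(74) = 1, μ(77) = 1, μ(78) = -1, μ(79) = -1, μ(82) = 1, μ(83) = -1, μ(85) = 1, μ(86) = 1, μ(87) = 1, μ(89) = -1, μ(91) = 1, μ(93) = 1, μ(94) = 1, μ(95) = 1, μ(97) = -1, μ(101) = -1, μ(102) = -1, μ(103) = -1, μ(105) = -1, μ(106) = 1, μ(107) = -1, μ(109) = -1, μ(110) = -1, μ(111) = 1, μ(113) = -1, μ(114) = -1, μ(115) = 1, μ(118) = 1, μ(119) = 1, μ(122) = 1, μ(123) = 1, μ(127) = -1, μ(129) = 1, μ(130) = -1, μ(131) = -1, μ(133) = 1, μ(134) = 1, μ(137) = -1, μ(138) = -1, μ(139) = -1, μ(141) = 1, μ(142) = 1, μ(143) = 1, μ(145) = 1, μ(146) = 1, μ(149) = -1, μ(151) = -1, μ(154) = -1, μ(155) = 1, μ(157) = -1, μ(158) = 1, μ(159) = 1, μ(161) = 1, μ(163) = -1, μ(165) = -1, μ(166) = 1, with μ = 0 on non-squarefree integers. Summing μ(k)/k for k where μ(k) ≠ 0 gives 37147735201867736136071528218126880862180532757536149798011737/2883076109987975829511815017668067153282692007803033159928034405 ≈ 0.0129. (PNT ⟺ this sum → 0 as n → ∞.)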